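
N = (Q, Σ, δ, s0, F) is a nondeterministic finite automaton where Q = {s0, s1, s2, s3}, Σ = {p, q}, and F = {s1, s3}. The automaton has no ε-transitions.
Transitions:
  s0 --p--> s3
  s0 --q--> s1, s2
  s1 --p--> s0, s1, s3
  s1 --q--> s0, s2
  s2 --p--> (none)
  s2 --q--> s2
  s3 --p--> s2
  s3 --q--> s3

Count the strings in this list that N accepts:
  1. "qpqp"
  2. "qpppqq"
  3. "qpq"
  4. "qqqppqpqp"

"qpqp": accepted
"qpppqq": accepted
"qpq": accepted
"qqqppqpqp": accepted

4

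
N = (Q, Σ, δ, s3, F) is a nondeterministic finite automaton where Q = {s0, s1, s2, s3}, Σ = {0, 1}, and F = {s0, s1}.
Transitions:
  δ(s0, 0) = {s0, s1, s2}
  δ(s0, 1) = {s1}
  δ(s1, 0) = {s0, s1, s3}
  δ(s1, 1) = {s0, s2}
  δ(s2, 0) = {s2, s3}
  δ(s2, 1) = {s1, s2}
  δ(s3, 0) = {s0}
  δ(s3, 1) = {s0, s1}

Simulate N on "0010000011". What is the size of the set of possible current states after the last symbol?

Start: {s3}
read 0: {s0}
read 0: {s0, s1, s2}
read 1: {s0, s1, s2}
read 0: {s0, s1, s2, s3}
read 0: {s0, s1, s2, s3}
read 0: {s0, s1, s2, s3}
read 0: {s0, s1, s2, s3}
read 0: {s0, s1, s2, s3}
read 1: {s0, s1, s2}
read 1: {s0, s1, s2}
Final reachable set {s0, s1, s2} has 3 states.

3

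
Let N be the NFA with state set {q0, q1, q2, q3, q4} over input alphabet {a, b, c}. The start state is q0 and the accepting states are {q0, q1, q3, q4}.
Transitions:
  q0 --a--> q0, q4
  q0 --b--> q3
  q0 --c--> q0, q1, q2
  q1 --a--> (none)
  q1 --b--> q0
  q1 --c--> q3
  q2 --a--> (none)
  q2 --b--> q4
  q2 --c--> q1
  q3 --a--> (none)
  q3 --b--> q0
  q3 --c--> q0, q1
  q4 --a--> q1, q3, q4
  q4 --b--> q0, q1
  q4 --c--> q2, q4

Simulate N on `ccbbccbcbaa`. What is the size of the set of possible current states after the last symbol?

Start: {q0}
read c: {q0, q1, q2}
read c: {q0, q1, q2, q3}
read b: {q0, q3, q4}
read b: {q0, q1, q3}
read c: {q0, q1, q2, q3}
read c: {q0, q1, q2, q3}
read b: {q0, q3, q4}
read c: {q0, q1, q2, q4}
read b: {q0, q1, q3, q4}
read a: {q0, q1, q3, q4}
read a: {q0, q1, q3, q4}
Final reachable set {q0, q1, q3, q4} has 4 states.

4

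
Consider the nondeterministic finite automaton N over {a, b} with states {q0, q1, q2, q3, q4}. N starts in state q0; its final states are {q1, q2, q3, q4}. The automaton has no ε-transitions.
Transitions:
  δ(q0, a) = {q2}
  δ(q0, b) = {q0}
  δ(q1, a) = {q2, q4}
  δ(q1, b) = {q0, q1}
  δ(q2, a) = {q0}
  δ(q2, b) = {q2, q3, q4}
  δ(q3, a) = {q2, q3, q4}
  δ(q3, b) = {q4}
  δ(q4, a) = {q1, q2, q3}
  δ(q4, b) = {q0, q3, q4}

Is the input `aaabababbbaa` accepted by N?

accepted

Start: {q0}
read a: {q2}
read a: {q0}
read a: {q2}
read b: {q2, q3, q4}
read a: {q0, q1, q2, q3, q4}
read b: {q0, q1, q2, q3, q4}
read a: {q0, q1, q2, q3, q4}
read b: {q0, q1, q2, q3, q4}
read b: {q0, q1, q2, q3, q4}
read b: {q0, q1, q2, q3, q4}
read a: {q0, q1, q2, q3, q4}
read a: {q0, q1, q2, q3, q4}
Reachable ∩ accepting = {q1, q2, q3, q4} — nonempty.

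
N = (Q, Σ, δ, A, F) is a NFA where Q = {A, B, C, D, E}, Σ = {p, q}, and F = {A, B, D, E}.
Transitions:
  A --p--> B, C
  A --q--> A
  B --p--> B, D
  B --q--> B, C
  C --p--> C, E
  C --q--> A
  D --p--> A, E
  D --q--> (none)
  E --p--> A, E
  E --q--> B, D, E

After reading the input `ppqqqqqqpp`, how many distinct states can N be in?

Start: {A}
read p: {B, C}
read p: {B, C, D, E}
read q: {A, B, C, D, E}
read q: {A, B, C, D, E}
read q: {A, B, C, D, E}
read q: {A, B, C, D, E}
read q: {A, B, C, D, E}
read q: {A, B, C, D, E}
read p: {A, B, C, D, E}
read p: {A, B, C, D, E}
Final reachable set {A, B, C, D, E} has 5 states.

5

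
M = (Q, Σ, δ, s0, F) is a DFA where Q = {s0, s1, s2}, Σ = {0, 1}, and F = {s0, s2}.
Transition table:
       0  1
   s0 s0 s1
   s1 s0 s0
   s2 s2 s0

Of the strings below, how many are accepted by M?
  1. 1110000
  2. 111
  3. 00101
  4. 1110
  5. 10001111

1110000: accepted
111: rejected
00101: rejected
1110: accepted
10001111: accepted

3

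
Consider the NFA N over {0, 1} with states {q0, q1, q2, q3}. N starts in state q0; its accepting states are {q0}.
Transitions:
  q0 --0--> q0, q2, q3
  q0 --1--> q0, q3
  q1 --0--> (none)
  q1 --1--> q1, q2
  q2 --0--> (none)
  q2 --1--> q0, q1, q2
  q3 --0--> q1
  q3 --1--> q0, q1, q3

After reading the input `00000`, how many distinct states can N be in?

4

Start: {q0}
read 0: {q0, q2, q3}
read 0: {q0, q1, q2, q3}
read 0: {q0, q1, q2, q3}
read 0: {q0, q1, q2, q3}
read 0: {q0, q1, q2, q3}
Final reachable set {q0, q1, q2, q3} has 4 states.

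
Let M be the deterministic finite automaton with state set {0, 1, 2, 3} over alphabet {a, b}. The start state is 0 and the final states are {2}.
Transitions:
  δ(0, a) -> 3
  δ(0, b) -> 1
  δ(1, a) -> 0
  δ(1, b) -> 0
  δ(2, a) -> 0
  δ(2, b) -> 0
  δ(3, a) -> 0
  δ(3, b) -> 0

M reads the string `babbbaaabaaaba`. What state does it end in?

0

0 --b--> 1
1 --a--> 0
0 --b--> 1
1 --b--> 0
0 --b--> 1
1 --a--> 0
0 --a--> 3
3 --a--> 0
0 --b--> 1
1 --a--> 0
0 --a--> 3
3 --a--> 0
0 --b--> 1
1 --a--> 0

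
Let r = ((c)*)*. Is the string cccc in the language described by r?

yes

Split into 4 pieces c · c · c · c; each matches (c)*.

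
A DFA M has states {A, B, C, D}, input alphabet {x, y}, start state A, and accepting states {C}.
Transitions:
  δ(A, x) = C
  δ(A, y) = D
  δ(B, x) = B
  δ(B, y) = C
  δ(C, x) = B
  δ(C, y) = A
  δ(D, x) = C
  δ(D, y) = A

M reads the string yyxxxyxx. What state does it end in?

B

A --y--> D
D --y--> A
A --x--> C
C --x--> B
B --x--> B
B --y--> C
C --x--> B
B --x--> B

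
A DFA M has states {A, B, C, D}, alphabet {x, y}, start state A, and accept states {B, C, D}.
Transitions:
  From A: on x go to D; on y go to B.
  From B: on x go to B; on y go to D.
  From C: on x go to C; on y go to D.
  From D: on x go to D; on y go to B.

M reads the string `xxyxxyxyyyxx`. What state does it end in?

B

A --x--> D
D --x--> D
D --y--> B
B --x--> B
B --x--> B
B --y--> D
D --x--> D
D --y--> B
B --y--> D
D --y--> B
B --x--> B
B --x--> B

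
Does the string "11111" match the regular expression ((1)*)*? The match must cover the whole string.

Split into 5 pieces 1 · 1 · 1 · 1 · 1; each matches (1)*.

yes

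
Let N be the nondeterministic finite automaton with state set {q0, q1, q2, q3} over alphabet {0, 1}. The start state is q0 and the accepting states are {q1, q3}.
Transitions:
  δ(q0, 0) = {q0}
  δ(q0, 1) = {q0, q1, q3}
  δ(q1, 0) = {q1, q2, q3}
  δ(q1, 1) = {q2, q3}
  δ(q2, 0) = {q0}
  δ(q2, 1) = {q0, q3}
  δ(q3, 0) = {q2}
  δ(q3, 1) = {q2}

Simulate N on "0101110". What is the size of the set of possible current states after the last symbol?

Start: {q0}
read 0: {q0}
read 1: {q0, q1, q3}
read 0: {q0, q1, q2, q3}
read 1: {q0, q1, q2, q3}
read 1: {q0, q1, q2, q3}
read 1: {q0, q1, q2, q3}
read 0: {q0, q1, q2, q3}
Final reachable set {q0, q1, q2, q3} has 4 states.

4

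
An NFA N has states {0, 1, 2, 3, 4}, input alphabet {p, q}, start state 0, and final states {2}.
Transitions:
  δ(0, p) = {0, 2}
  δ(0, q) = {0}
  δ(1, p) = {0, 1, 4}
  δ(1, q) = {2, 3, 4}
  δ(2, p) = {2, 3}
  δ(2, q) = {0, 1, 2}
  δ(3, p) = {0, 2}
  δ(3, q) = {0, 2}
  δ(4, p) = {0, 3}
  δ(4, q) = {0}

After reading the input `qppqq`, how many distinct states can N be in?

Start: {0}
read q: {0}
read p: {0, 2}
read p: {0, 2, 3}
read q: {0, 1, 2}
read q: {0, 1, 2, 3, 4}
Final reachable set {0, 1, 2, 3, 4} has 5 states.

5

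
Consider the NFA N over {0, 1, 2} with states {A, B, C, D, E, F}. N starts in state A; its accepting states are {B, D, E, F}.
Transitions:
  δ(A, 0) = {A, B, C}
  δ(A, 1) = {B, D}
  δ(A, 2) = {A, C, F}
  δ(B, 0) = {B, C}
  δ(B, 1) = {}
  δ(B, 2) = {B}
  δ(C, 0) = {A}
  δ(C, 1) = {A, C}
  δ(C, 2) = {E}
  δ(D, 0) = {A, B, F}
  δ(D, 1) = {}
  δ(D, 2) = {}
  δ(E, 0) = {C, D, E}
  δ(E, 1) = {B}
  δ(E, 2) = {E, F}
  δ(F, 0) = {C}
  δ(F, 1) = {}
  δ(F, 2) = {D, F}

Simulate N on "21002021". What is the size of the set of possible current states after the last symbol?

Start: {A}
read 2: {A, C, F}
read 1: {A, B, C, D}
read 0: {A, B, C, F}
read 0: {A, B, C}
read 2: {A, B, C, E, F}
read 0: {A, B, C, D, E}
read 2: {A, B, C, E, F}
read 1: {A, B, C, D}
Final reachable set {A, B, C, D} has 4 states.

4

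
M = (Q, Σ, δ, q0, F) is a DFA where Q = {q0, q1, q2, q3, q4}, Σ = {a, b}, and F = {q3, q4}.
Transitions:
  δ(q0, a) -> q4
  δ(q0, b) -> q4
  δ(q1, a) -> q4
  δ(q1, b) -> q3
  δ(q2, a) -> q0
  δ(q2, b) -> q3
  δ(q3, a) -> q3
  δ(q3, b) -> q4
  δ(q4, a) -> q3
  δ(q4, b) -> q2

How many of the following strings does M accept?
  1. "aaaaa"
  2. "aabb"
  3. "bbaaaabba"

"aaaaa": accepted
"aabb": rejected
"bbaaaabba": rejected

1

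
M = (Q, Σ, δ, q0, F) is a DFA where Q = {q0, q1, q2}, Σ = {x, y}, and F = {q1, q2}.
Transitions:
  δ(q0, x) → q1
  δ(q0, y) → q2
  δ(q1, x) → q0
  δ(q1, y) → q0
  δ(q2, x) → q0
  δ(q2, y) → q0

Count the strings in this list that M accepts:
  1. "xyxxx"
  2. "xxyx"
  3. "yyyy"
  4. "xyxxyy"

"xyxxx": accepted
"xxyx": rejected
"yyyy": rejected
"xyxxyy": rejected

1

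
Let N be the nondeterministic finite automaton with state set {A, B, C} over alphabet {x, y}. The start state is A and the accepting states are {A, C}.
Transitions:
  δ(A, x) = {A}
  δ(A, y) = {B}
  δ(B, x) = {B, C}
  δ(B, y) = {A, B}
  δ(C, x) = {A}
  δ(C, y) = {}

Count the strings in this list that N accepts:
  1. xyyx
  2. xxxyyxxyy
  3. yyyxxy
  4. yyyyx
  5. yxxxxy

xyyx: accepted
xxxyyxxyy: accepted
yyyxxy: accepted
yyyyx: accepted
yxxxxy: accepted

5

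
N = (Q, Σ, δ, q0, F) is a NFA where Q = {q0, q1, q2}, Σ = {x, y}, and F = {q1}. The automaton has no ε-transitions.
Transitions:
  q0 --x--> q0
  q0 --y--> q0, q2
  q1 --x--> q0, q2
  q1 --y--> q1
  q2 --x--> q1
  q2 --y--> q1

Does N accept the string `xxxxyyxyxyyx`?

accepted

Start: {q0}
read x: {q0}
read x: {q0}
read x: {q0}
read x: {q0}
read y: {q0, q2}
read y: {q0, q1, q2}
read x: {q0, q1, q2}
read y: {q0, q1, q2}
read x: {q0, q1, q2}
read y: {q0, q1, q2}
read y: {q0, q1, q2}
read x: {q0, q1, q2}
Reachable ∩ accepting = {q1} — nonempty.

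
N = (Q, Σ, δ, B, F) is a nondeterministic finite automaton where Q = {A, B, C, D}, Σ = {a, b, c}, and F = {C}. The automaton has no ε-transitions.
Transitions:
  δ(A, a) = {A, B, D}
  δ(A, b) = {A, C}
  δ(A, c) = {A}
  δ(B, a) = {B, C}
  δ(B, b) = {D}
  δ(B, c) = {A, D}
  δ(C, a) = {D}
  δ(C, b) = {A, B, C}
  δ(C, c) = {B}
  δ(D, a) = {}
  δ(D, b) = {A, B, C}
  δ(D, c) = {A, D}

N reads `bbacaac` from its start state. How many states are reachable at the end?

Start: {B}
read b: {D}
read b: {A, B, C}
read a: {A, B, C, D}
read c: {A, B, D}
read a: {A, B, C, D}
read a: {A, B, C, D}
read c: {A, B, D}
Final reachable set {A, B, D} has 3 states.

3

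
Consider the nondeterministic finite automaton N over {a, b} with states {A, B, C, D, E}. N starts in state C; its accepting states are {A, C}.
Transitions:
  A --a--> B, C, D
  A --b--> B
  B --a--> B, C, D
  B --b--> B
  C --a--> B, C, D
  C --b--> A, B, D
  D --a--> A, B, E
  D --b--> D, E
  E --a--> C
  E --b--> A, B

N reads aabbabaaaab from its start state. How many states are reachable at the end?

4

Start: {C}
read a: {B, C, D}
read a: {A, B, C, D, E}
read b: {A, B, D, E}
read b: {A, B, D, E}
read a: {A, B, C, D, E}
read b: {A, B, D, E}
read a: {A, B, C, D, E}
read a: {A, B, C, D, E}
read a: {A, B, C, D, E}
read a: {A, B, C, D, E}
read b: {A, B, D, E}
Final reachable set {A, B, D, E} has 4 states.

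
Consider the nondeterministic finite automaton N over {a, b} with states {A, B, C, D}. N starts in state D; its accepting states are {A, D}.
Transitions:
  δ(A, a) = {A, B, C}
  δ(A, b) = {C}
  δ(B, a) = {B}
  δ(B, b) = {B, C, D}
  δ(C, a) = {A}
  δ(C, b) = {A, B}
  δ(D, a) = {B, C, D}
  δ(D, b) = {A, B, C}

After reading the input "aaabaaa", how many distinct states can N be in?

Start: {D}
read a: {B, C, D}
read a: {A, B, C, D}
read a: {A, B, C, D}
read b: {A, B, C, D}
read a: {A, B, C, D}
read a: {A, B, C, D}
read a: {A, B, C, D}
Final reachable set {A, B, C, D} has 4 states.

4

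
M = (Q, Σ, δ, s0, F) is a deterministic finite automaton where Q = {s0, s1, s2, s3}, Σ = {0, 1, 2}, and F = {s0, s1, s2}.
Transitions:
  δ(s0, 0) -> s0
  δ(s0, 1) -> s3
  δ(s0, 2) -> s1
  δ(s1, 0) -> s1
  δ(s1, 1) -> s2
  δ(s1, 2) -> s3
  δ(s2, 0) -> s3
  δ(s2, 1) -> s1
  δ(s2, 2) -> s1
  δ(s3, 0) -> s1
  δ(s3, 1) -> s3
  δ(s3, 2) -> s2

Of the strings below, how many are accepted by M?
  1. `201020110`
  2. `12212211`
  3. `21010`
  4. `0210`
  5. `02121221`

2

`201020110`: accepted
`12212211`: rejected
`21010`: accepted
`0210`: rejected
`02121221`: rejected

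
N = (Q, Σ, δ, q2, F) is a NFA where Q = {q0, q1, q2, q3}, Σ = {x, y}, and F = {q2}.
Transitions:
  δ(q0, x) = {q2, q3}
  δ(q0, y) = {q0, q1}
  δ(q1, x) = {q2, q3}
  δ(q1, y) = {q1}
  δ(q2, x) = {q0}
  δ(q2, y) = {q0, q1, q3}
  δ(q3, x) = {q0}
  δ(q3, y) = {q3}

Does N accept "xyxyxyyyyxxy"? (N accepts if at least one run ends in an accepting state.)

Start: {q2}
read x: {q0}
read y: {q0, q1}
read x: {q2, q3}
read y: {q0, q1, q3}
read x: {q0, q2, q3}
read y: {q0, q1, q3}
read y: {q0, q1, q3}
read y: {q0, q1, q3}
read y: {q0, q1, q3}
read x: {q0, q2, q3}
read x: {q0, q2, q3}
read y: {q0, q1, q3}
Reachable ∩ accepting = {} — empty.

rejected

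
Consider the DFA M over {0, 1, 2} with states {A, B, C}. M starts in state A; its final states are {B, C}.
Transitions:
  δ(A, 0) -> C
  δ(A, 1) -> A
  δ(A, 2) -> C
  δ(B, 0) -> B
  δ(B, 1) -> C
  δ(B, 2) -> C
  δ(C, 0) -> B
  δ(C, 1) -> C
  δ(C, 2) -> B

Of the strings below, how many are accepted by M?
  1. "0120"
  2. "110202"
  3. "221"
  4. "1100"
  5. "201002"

5

"0120": accepted
"110202": accepted
"221": accepted
"1100": accepted
"201002": accepted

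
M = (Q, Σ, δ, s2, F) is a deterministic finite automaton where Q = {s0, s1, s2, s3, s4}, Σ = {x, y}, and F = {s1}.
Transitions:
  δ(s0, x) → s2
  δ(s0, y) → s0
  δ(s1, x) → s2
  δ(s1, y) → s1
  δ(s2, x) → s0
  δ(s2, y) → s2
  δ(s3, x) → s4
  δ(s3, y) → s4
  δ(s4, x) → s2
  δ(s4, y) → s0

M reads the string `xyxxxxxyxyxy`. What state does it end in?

s2

s2 --x--> s0
s0 --y--> s0
s0 --x--> s2
s2 --x--> s0
s0 --x--> s2
s2 --x--> s0
s0 --x--> s2
s2 --y--> s2
s2 --x--> s0
s0 --y--> s0
s0 --x--> s2
s2 --y--> s2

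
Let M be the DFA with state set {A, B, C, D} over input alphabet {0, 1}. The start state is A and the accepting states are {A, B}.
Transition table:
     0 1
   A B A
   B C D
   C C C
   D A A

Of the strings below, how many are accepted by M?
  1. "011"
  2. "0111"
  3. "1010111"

3

"011": accepted
"0111": accepted
"1010111": accepted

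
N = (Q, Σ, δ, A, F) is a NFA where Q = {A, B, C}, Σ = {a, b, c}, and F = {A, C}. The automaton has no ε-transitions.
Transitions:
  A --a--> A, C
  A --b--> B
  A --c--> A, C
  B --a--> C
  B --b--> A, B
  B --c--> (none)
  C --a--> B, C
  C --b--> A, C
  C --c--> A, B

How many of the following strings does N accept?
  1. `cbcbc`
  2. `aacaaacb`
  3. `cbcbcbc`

`cbcbc`: accepted
`aacaaacb`: accepted
`cbcbcbc`: accepted

3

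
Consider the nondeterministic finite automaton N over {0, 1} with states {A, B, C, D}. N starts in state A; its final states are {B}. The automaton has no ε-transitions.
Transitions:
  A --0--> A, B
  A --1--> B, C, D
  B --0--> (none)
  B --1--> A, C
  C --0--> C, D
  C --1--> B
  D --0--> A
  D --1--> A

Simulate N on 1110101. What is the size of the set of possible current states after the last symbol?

Start: {A}
read 1: {B, C, D}
read 1: {A, B, C}
read 1: {A, B, C, D}
read 0: {A, B, C, D}
read 1: {A, B, C, D}
read 0: {A, B, C, D}
read 1: {A, B, C, D}
Final reachable set {A, B, C, D} has 4 states.

4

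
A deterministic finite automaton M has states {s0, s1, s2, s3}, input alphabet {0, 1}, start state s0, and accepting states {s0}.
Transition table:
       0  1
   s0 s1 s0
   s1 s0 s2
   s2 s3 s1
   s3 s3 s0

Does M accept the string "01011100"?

s0 --0--> s1
s1 --1--> s2
s2 --0--> s3
s3 --1--> s0
s0 --1--> s0
s0 --1--> s0
s0 --0--> s1
s1 --0--> s0
End in state s0, which is an accepting state.

accepted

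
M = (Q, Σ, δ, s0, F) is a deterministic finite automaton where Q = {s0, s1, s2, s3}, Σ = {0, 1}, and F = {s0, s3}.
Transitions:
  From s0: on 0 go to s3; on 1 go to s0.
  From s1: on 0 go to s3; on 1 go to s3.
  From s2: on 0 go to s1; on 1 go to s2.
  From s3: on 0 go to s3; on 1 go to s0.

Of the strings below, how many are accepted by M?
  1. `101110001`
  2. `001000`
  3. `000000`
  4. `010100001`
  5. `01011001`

`101110001`: accepted
`001000`: accepted
`000000`: accepted
`010100001`: accepted
`01011001`: accepted

5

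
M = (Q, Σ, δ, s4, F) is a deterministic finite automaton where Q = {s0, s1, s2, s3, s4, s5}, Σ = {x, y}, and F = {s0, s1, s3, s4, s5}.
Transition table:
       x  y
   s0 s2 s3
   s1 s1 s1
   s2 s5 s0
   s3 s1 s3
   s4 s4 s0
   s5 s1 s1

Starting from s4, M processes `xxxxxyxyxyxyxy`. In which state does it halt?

s4 --x--> s4
s4 --x--> s4
s4 --x--> s4
s4 --x--> s4
s4 --x--> s4
s4 --y--> s0
s0 --x--> s2
s2 --y--> s0
s0 --x--> s2
s2 --y--> s0
s0 --x--> s2
s2 --y--> s0
s0 --x--> s2
s2 --y--> s0

s0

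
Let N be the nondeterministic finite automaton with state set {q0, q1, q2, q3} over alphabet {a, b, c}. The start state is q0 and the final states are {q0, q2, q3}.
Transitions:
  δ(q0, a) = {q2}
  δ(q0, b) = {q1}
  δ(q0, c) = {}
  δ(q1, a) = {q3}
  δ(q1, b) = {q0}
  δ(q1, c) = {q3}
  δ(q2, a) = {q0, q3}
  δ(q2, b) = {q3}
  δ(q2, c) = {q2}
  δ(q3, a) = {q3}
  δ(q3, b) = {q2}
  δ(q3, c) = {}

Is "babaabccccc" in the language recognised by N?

accepted

Start: {q0}
read b: {q1}
read a: {q3}
read b: {q2}
read a: {q0, q3}
read a: {q2, q3}
read b: {q2, q3}
read c: {q2}
read c: {q2}
read c: {q2}
read c: {q2}
read c: {q2}
Reachable ∩ accepting = {q2} — nonempty.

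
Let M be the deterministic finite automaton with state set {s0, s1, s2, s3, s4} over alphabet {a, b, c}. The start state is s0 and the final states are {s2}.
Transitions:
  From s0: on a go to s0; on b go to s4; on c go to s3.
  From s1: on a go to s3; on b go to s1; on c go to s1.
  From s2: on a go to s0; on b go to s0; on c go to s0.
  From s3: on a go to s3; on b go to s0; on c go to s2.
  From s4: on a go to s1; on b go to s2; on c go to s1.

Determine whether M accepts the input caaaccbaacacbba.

s0 --c--> s3
s3 --a--> s3
s3 --a--> s3
s3 --a--> s3
s3 --c--> s2
s2 --c--> s0
s0 --b--> s4
s4 --a--> s1
s1 --a--> s3
s3 --c--> s2
s2 --a--> s0
s0 --c--> s3
s3 --b--> s0
s0 --b--> s4
s4 --a--> s1
End in state s1, which is not an accepting state.

rejected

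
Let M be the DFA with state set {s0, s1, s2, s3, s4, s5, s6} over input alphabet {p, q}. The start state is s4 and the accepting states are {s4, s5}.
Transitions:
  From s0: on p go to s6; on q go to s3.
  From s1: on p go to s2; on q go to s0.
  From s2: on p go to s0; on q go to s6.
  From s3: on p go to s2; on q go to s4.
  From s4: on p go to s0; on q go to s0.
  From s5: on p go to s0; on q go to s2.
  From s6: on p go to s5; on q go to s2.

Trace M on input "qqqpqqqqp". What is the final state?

s2

s4 --q--> s0
s0 --q--> s3
s3 --q--> s4
s4 --p--> s0
s0 --q--> s3
s3 --q--> s4
s4 --q--> s0
s0 --q--> s3
s3 --p--> s2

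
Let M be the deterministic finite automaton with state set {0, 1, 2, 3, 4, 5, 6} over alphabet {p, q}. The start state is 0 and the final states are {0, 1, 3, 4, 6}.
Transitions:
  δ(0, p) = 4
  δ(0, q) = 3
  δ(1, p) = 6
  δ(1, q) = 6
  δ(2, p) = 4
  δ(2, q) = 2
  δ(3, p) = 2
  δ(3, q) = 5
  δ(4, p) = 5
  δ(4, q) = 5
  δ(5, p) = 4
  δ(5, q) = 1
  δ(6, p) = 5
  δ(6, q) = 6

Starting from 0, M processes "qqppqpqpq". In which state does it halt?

1

0 --q--> 3
3 --q--> 5
5 --p--> 4
4 --p--> 5
5 --q--> 1
1 --p--> 6
6 --q--> 6
6 --p--> 5
5 --q--> 1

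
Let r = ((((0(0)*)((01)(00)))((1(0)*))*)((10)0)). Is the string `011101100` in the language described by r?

no

No split of 011101100 into u·v has (((0(0)*)((01)(00)))((1(0)*))*) matching u and ((10)0) matching v.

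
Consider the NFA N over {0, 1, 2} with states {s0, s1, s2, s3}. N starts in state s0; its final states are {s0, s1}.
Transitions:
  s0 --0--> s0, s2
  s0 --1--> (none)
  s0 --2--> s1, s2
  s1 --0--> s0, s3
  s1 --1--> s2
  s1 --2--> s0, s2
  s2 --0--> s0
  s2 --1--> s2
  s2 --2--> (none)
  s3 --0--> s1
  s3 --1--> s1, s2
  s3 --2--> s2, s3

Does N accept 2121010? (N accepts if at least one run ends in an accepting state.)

rejected

Start: {s0}
read 2: {s1, s2}
read 1: {s2}
read 2: {}
The reachable set is empty and stays empty for the remaining 4 symbols.
Reachable ∩ accepting = {} — empty.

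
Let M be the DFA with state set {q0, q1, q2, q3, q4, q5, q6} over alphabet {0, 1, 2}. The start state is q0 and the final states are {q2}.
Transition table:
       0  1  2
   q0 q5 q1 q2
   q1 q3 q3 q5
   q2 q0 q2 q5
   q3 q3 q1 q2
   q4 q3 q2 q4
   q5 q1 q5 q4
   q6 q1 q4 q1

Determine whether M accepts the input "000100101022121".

accepted

q0 --0--> q5
q5 --0--> q1
q1 --0--> q3
q3 --1--> q1
q1 --0--> q3
q3 --0--> q3
q3 --1--> q1
q1 --0--> q3
q3 --1--> q1
q1 --0--> q3
q3 --2--> q2
q2 --2--> q5
q5 --1--> q5
q5 --2--> q4
q4 --1--> q2
End in state q2, which is an accepting state.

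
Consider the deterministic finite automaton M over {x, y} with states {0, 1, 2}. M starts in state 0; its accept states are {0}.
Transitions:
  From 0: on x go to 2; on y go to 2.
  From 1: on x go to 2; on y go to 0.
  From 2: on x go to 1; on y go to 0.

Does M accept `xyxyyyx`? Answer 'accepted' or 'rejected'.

0 --x--> 2
2 --y--> 0
0 --x--> 2
2 --y--> 0
0 --y--> 2
2 --y--> 0
0 --x--> 2
End in state 2, which is not an accepting state.

rejected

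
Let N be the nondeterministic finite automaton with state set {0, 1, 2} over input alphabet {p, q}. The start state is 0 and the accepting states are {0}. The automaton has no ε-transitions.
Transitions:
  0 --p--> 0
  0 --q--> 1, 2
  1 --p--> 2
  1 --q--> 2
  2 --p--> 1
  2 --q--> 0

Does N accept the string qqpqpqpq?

Start: {0}
read q: {1, 2}
read q: {0, 2}
read p: {0, 1}
read q: {1, 2}
read p: {1, 2}
read q: {0, 2}
read p: {0, 1}
read q: {1, 2}
Reachable ∩ accepting = {} — empty.

rejected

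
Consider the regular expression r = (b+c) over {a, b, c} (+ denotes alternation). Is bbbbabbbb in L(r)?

Neither b nor c matches bbbbabbbb.

no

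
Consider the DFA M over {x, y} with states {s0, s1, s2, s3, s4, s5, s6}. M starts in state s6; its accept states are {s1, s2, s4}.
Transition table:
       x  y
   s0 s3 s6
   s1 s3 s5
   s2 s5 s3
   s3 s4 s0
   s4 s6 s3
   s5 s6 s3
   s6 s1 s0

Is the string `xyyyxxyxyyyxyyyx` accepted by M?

rejected

s6 --x--> s1
s1 --y--> s5
s5 --y--> s3
s3 --y--> s0
s0 --x--> s3
s3 --x--> s4
s4 --y--> s3
s3 --x--> s4
s4 --y--> s3
s3 --y--> s0
s0 --y--> s6
s6 --x--> s1
s1 --y--> s5
s5 --y--> s3
s3 --y--> s0
s0 --x--> s3
End in state s3, which is not an accepting state.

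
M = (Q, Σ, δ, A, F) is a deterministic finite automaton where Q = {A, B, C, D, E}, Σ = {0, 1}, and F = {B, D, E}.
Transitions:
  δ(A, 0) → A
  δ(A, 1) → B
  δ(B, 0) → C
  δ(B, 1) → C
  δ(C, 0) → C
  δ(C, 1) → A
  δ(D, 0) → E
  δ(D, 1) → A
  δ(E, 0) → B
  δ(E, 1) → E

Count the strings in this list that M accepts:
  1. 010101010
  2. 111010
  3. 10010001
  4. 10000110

010101010: rejected
111010: rejected
10010001: accepted
10000110: rejected

1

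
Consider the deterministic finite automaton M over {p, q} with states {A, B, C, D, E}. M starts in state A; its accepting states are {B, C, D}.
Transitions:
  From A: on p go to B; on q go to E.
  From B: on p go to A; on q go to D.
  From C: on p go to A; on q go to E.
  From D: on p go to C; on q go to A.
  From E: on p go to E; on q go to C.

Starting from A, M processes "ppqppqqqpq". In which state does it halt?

E

A --p--> B
B --p--> A
A --q--> E
E --p--> E
E --p--> E
E --q--> C
C --q--> E
E --q--> C
C --p--> A
A --q--> E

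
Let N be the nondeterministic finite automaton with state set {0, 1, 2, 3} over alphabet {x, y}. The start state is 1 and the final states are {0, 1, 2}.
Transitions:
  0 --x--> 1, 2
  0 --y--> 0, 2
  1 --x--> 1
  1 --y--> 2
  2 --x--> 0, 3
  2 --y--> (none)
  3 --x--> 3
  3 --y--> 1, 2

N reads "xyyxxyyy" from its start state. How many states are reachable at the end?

Start: {1}
read x: {1}
read y: {2}
read y: {}
The reachable set is empty and stays empty for the remaining 5 symbols.
Final reachable set {} has 0 states.

0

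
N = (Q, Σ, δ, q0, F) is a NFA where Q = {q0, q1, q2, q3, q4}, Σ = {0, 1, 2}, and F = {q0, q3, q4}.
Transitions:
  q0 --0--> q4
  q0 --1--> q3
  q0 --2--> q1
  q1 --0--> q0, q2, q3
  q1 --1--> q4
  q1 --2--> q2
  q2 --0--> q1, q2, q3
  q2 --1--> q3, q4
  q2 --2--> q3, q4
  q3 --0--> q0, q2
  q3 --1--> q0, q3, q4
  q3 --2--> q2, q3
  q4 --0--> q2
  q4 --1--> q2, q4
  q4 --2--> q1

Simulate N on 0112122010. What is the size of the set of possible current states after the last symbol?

Start: {q0}
read 0: {q4}
read 1: {q2, q4}
read 1: {q2, q3, q4}
read 2: {q1, q2, q3, q4}
read 1: {q0, q2, q3, q4}
read 2: {q1, q2, q3, q4}
read 2: {q1, q2, q3, q4}
read 0: {q0, q1, q2, q3}
read 1: {q0, q3, q4}
read 0: {q0, q2, q4}
Final reachable set {q0, q2, q4} has 3 states.

3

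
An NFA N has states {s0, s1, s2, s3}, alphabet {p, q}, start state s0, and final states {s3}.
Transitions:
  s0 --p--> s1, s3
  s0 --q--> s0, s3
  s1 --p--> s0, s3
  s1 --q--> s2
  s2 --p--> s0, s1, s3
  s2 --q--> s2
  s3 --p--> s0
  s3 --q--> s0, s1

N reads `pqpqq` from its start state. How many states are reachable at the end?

4

Start: {s0}
read p: {s1, s3}
read q: {s0, s1, s2}
read p: {s0, s1, s3}
read q: {s0, s1, s2, s3}
read q: {s0, s1, s2, s3}
Final reachable set {s0, s1, s2, s3} has 4 states.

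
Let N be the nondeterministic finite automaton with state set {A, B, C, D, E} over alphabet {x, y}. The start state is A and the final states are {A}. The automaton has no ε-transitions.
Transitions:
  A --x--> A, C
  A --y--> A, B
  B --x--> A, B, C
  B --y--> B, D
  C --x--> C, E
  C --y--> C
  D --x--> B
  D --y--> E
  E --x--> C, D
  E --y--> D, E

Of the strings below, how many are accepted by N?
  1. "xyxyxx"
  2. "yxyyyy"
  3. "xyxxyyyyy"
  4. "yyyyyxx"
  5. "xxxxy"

"xyxyxx": accepted
"yxyyyy": accepted
"xyxxyyyyy": accepted
"yyyyyxx": accepted
"xxxxy": accepted

5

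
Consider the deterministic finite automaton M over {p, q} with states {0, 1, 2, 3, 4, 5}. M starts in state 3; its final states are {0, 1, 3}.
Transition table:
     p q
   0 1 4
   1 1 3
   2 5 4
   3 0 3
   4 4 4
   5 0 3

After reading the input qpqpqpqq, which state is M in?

3 --q--> 3
3 --p--> 0
0 --q--> 4
4 --p--> 4
4 --q--> 4
4 --p--> 4
4 --q--> 4
4 --q--> 4

4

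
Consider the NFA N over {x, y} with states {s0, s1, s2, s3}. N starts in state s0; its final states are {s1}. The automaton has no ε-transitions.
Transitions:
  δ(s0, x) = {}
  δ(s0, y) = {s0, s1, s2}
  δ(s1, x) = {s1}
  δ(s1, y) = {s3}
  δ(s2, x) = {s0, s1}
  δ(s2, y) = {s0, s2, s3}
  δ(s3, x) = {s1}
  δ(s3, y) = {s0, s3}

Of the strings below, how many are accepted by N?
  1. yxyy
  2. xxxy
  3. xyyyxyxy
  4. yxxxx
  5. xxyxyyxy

yxyy: accepted
xxxy: rejected
xyyyxyxy: rejected
yxxxx: accepted
xxyxyyxy: rejected

2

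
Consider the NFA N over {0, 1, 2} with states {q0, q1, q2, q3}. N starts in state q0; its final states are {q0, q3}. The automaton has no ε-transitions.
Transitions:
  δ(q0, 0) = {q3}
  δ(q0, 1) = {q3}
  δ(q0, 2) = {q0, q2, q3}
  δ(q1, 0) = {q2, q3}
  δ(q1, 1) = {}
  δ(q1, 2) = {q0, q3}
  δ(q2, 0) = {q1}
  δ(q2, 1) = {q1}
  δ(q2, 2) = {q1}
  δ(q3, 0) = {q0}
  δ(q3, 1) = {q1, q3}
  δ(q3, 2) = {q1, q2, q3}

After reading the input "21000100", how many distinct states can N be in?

Start: {q0}
read 2: {q0, q2, q3}
read 1: {q1, q3}
read 0: {q0, q2, q3}
read 0: {q0, q1, q3}
read 0: {q0, q2, q3}
read 1: {q1, q3}
read 0: {q0, q2, q3}
read 0: {q0, q1, q3}
Final reachable set {q0, q1, q3} has 3 states.

3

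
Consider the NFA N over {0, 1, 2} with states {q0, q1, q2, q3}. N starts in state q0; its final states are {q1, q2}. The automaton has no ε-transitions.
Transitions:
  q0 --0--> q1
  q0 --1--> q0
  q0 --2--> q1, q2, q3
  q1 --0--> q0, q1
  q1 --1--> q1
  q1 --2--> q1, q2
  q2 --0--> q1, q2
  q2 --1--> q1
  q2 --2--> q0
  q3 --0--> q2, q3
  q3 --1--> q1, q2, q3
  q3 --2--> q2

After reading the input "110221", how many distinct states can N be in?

Start: {q0}
read 1: {q0}
read 1: {q0}
read 0: {q1}
read 2: {q1, q2}
read 2: {q0, q1, q2}
read 1: {q0, q1}
Final reachable set {q0, q1} has 2 states.

2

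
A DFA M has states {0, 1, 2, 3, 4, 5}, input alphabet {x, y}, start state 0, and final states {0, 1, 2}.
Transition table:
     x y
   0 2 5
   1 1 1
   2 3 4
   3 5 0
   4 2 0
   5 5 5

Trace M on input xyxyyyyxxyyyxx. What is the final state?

0 --x--> 2
2 --y--> 4
4 --x--> 2
2 --y--> 4
4 --y--> 0
0 --y--> 5
5 --y--> 5
5 --x--> 5
5 --x--> 5
5 --y--> 5
5 --y--> 5
5 --y--> 5
5 --x--> 5
5 --x--> 5

5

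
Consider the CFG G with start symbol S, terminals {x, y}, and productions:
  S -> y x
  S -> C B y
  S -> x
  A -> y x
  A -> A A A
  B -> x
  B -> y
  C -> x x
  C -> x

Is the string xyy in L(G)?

S ⇒ CBy ⇒ xBy ⇒ xyy

yes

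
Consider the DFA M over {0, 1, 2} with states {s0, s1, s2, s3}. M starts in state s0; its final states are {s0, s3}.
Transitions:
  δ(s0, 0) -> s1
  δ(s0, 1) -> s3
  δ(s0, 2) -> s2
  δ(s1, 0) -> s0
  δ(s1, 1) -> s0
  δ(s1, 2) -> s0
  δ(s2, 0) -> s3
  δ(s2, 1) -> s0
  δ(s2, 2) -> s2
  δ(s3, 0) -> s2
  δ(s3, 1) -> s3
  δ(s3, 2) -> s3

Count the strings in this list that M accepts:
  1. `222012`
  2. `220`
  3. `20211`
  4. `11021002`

3

`222012`: accepted
`220`: accepted
`20211`: accepted
`11021002`: rejected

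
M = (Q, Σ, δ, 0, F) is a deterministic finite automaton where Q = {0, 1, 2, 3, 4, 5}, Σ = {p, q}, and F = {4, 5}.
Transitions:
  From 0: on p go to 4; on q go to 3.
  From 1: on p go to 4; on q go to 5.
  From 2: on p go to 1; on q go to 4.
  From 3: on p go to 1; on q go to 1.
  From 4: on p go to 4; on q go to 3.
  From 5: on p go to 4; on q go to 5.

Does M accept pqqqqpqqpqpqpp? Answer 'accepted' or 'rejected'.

accepted

0 --p--> 4
4 --q--> 3
3 --q--> 1
1 --q--> 5
5 --q--> 5
5 --p--> 4
4 --q--> 3
3 --q--> 1
1 --p--> 4
4 --q--> 3
3 --p--> 1
1 --q--> 5
5 --p--> 4
4 --p--> 4
End in state 4, which is an accepting state.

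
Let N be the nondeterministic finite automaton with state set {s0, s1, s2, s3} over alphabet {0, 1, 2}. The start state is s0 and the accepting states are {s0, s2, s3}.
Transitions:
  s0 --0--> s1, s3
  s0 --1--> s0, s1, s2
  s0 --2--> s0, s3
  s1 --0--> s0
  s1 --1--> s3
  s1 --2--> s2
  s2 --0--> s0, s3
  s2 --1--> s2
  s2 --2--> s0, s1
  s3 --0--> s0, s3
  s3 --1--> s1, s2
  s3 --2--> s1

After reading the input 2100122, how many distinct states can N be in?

Start: {s0}
read 2: {s0, s3}
read 1: {s0, s1, s2}
read 0: {s0, s1, s3}
read 0: {s0, s1, s3}
read 1: {s0, s1, s2, s3}
read 2: {s0, s1, s2, s3}
read 2: {s0, s1, s2, s3}
Final reachable set {s0, s1, s2, s3} has 4 states.

4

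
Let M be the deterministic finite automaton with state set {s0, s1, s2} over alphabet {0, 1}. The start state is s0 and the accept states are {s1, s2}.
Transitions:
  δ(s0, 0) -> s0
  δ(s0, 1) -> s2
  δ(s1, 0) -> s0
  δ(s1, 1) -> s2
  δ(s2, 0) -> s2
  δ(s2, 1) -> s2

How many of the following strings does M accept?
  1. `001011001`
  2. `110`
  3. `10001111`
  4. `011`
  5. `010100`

`001011001`: accepted
`110`: accepted
`10001111`: accepted
`011`: accepted
`010100`: accepted

5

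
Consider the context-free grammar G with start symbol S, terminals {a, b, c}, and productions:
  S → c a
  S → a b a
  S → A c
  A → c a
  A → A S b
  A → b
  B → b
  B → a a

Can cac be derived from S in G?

yes

S ⇒ Ac ⇒ cac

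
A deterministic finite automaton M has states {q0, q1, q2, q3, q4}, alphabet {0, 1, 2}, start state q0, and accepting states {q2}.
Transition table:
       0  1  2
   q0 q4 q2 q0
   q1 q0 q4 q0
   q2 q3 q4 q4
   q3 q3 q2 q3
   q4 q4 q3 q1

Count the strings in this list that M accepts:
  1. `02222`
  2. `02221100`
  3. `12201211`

1

`02222`: rejected
`02221100`: rejected
`12201211`: accepted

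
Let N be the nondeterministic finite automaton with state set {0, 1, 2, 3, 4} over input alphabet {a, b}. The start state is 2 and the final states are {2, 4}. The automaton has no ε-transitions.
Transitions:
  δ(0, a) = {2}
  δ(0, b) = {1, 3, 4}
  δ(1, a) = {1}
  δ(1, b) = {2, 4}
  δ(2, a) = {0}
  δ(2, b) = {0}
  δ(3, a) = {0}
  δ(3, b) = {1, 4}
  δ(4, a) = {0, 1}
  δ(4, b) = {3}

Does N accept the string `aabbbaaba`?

Start: {2}
read a: {0}
read a: {2}
read b: {0}
read b: {1, 3, 4}
read b: {1, 2, 3, 4}
read a: {0, 1}
read a: {1, 2}
read b: {0, 2, 4}
read a: {0, 1, 2}
Reachable ∩ accepting = {2} — nonempty.

accepted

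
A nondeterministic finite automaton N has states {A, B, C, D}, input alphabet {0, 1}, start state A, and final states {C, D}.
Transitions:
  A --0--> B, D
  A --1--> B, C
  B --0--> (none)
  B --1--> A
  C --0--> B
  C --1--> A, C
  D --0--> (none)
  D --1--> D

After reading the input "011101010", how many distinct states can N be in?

2

Start: {A}
read 0: {B, D}
read 1: {A, D}
read 1: {B, C, D}
read 1: {A, C, D}
read 0: {B, D}
read 1: {A, D}
read 0: {B, D}
read 1: {A, D}
read 0: {B, D}
Final reachable set {B, D} has 2 states.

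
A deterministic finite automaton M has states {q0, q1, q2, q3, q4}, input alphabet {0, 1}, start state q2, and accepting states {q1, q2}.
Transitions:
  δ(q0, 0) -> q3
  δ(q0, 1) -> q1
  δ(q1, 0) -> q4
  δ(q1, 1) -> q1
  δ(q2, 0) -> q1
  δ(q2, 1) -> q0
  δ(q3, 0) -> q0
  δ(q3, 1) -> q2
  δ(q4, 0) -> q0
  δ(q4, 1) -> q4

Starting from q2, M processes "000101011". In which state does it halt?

q2 --0--> q1
q1 --0--> q4
q4 --0--> q0
q0 --1--> q1
q1 --0--> q4
q4 --1--> q4
q4 --0--> q0
q0 --1--> q1
q1 --1--> q1

q1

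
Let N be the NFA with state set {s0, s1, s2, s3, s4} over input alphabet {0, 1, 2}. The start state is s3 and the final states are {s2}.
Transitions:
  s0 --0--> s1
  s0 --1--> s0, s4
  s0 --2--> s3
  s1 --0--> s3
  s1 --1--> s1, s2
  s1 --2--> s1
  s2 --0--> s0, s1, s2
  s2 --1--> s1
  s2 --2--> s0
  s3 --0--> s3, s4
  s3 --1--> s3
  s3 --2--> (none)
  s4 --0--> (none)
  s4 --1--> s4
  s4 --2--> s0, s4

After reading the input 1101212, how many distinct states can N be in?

3

Start: {s3}
read 1: {s3}
read 1: {s3}
read 0: {s3, s4}
read 1: {s3, s4}
read 2: {s0, s4}
read 1: {s0, s4}
read 2: {s0, s3, s4}
Final reachable set {s0, s3, s4} has 3 states.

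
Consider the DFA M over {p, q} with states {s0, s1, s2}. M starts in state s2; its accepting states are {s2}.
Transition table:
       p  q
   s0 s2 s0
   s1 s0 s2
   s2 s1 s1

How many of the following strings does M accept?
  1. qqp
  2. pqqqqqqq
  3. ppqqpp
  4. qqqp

qqp: rejected
pqqqqqqq: accepted
ppqqpp: rejected
qqqp: rejected

1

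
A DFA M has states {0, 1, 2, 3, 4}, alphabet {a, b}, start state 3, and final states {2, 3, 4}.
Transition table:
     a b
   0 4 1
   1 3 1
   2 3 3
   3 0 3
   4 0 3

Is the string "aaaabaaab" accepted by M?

rejected

3 --a--> 0
0 --a--> 4
4 --a--> 0
0 --a--> 4
4 --b--> 3
3 --a--> 0
0 --a--> 4
4 --a--> 0
0 --b--> 1
End in state 1, which is not an accepting state.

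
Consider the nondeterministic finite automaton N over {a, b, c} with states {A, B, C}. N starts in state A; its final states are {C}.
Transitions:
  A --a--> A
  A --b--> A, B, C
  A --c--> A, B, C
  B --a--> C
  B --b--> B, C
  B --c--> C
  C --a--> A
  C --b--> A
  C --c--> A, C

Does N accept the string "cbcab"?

accepted

Start: {A}
read c: {A, B, C}
read b: {A, B, C}
read c: {A, B, C}
read a: {A, C}
read b: {A, B, C}
Reachable ∩ accepting = {C} — nonempty.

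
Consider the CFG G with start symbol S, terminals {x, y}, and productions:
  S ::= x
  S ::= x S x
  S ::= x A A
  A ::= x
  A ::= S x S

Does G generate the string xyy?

no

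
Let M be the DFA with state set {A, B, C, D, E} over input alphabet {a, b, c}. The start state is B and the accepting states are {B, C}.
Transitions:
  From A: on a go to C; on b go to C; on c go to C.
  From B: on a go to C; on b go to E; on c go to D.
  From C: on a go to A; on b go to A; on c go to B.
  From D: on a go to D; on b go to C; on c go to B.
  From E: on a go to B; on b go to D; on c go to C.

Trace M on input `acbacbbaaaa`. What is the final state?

A

B --a--> C
C --c--> B
B --b--> E
E --a--> B
B --c--> D
D --b--> C
C --b--> A
A --a--> C
C --a--> A
A --a--> C
C --a--> A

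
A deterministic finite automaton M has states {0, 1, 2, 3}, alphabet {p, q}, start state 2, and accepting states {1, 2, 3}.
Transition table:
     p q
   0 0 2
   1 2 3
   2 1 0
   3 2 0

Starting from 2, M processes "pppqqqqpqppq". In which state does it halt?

0

2 --p--> 1
1 --p--> 2
2 --p--> 1
1 --q--> 3
3 --q--> 0
0 --q--> 2
2 --q--> 0
0 --p--> 0
0 --q--> 2
2 --p--> 1
1 --p--> 2
2 --q--> 0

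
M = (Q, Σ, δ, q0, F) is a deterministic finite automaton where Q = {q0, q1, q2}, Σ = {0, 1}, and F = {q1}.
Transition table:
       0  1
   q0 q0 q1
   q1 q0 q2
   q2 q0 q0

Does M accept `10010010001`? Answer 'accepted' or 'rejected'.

accepted

q0 --1--> q1
q1 --0--> q0
q0 --0--> q0
q0 --1--> q1
q1 --0--> q0
q0 --0--> q0
q0 --1--> q1
q1 --0--> q0
q0 --0--> q0
q0 --0--> q0
q0 --1--> q1
End in state q1, which is an accepting state.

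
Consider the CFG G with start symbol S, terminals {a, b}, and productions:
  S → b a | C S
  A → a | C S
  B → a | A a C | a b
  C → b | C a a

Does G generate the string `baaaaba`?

yes

S ⇒ CS ⇒ CaaS ⇒ CaaaaS ⇒ baaaaS ⇒ baaaaba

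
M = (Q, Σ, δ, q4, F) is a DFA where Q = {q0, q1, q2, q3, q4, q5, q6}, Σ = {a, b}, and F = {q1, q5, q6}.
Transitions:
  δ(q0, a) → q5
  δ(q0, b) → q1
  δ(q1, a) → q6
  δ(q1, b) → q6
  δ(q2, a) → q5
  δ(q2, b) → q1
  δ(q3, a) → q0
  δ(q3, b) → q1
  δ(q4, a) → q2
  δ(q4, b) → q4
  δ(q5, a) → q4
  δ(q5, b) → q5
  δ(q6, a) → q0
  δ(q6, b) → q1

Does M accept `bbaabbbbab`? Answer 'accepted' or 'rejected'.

q4 --b--> q4
q4 --b--> q4
q4 --a--> q2
q2 --a--> q5
q5 --b--> q5
q5 --b--> q5
q5 --b--> q5
q5 --b--> q5
q5 --a--> q4
q4 --b--> q4
End in state q4, which is not an accepting state.

rejected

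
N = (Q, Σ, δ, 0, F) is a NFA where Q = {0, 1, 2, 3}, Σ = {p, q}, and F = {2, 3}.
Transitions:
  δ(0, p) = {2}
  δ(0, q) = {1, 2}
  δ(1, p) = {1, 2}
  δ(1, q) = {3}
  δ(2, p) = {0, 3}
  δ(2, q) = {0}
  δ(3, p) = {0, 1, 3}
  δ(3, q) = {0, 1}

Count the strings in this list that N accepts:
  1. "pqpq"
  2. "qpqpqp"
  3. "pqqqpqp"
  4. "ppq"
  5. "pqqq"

"pqpq": rejected
"qpqpqp": accepted
"pqqqpqp": accepted
"ppq": accepted
"pqqq": accepted

4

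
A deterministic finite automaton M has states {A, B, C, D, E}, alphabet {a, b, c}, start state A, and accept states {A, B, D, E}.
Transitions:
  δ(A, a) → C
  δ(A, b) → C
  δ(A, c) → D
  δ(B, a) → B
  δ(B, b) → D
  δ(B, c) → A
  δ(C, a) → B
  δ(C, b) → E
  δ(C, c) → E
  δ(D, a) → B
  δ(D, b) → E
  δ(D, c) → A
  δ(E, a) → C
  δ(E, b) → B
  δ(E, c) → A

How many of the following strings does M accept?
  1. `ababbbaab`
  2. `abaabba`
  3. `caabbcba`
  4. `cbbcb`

2

`ababbbaab`: accepted
`abaabba`: rejected
`caabbcba`: accepted
`cbbcb`: rejected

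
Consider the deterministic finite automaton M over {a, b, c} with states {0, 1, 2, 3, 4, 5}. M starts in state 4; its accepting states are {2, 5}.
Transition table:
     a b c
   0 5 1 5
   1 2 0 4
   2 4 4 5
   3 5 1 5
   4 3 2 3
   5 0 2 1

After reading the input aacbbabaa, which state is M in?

5

4 --a--> 3
3 --a--> 5
5 --c--> 1
1 --b--> 0
0 --b--> 1
1 --a--> 2
2 --b--> 4
4 --a--> 3
3 --a--> 5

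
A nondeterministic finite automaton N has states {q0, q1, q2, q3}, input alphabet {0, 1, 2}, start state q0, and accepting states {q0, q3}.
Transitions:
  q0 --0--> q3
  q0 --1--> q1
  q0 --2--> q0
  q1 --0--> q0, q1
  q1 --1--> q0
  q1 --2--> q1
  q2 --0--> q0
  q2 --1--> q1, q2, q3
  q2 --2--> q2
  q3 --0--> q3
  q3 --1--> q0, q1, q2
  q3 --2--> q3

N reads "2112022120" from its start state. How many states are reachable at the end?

Start: {q0}
read 2: {q0}
read 1: {q1}
read 1: {q0}
read 2: {q0}
read 0: {q3}
read 2: {q3}
read 2: {q3}
read 1: {q0, q1, q2}
read 2: {q0, q1, q2}
read 0: {q0, q1, q3}
Final reachable set {q0, q1, q3} has 3 states.

3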